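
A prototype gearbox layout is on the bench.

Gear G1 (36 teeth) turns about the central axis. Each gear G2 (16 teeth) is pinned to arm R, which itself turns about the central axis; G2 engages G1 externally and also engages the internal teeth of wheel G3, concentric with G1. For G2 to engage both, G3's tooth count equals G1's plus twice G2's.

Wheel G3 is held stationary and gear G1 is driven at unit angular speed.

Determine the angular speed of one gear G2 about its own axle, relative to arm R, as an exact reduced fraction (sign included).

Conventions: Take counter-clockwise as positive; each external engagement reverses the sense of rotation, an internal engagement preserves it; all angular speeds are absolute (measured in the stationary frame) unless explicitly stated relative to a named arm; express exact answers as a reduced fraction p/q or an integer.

-153/104

topology: planetary set — G1 36T / G2 16T / G3 68T, arm = carrier (Willis)
ring teeth: 36 + 2·16 = 68
36(ω_sun−ω_arm) = −68(ω_ring−ω_arm),  ω_ring = 0, ω_sun = 1
36(1−ω_arm) = −68(0−ω_arm)  ⇒  104·ω_arm = 36  ⇒  ω_arm = 9/26
sun–planet mesh: 36·(1−9/26) = −16·(ω_p−ω_arm)  ⇒  ω_p−ω_arm = -153/104
exact speed ratio = -153/104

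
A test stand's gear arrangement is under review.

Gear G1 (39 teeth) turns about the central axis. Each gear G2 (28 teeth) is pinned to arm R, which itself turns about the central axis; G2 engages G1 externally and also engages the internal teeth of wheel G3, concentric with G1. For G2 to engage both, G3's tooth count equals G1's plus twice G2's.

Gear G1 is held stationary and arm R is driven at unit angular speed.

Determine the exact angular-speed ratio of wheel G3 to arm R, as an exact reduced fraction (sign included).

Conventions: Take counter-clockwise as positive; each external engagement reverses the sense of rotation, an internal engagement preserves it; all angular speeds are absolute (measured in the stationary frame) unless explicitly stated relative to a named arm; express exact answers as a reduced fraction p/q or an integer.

134/95

recognized (axles ride arm R): planetary set, 39/28/95 teeth
ring teeth: 39 + 2·28 = 95
39(ω_sun−ω_arm) = −95(ω_ring−ω_arm),  ω_sun = 0, ω_arm = 1
ω_ring = 1 − (39/95)(0−1) = 134/95
ω_out/ω_in = 134/95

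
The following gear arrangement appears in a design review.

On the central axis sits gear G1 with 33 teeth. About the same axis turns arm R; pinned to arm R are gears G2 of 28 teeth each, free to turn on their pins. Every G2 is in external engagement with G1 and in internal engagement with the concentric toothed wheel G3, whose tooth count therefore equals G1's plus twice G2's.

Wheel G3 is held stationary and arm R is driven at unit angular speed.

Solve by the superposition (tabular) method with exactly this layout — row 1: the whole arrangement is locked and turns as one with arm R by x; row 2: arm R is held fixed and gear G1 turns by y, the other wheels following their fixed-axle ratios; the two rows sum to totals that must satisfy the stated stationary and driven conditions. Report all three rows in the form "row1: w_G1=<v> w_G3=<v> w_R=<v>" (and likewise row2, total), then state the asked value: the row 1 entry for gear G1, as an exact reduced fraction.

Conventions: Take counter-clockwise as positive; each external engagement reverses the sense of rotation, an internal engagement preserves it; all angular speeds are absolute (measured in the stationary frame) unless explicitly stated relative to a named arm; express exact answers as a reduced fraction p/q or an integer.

row1: w_G1=1 w_G3=1 w_R=1
row2: w_G1=89/33 w_G3=-1 w_R=0
total: w_G1=122/33 w_G3=0 w_R=1
asked value: 1

planetary set (33T centre, 28T on arm, 89T internal) — Willis relation
row 1 (train locked, turned with arm): all members turn x
row 2: sun turns y, ring = −(33/89)·y, arm 0
boundary: total ω_ring = x − (33/89)·y = 0 and total ω_arm = x = 1  ⇒  y = 89/33, x = 1
row 2 ring = −(33/89)·89/33 = -1
totals (row 1 + row 2): sun 1 + 89/33 = 122/33, ring 1 + (-1) = 0, arm 1 + 0 = 1
asked cell (row1, sun) = 1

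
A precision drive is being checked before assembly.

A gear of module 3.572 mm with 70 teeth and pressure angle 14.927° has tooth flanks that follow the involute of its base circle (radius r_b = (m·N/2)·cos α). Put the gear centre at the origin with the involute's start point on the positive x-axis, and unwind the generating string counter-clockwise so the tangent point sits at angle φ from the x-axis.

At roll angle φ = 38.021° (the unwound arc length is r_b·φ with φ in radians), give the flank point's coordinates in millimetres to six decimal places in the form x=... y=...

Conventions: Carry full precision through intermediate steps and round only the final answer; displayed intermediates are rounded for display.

class = single-mesh tooth geometry [base-circle involute, m = 3.572, 70T]
pitch radius r_p = m·N/2 = 3.572·70/2 = 125.020000
base radius r_b = r_p·cos α = 125.020000·cos 14.927° = 120.801175
roll angle φ = 38.021° = 0.66359163 rad
x = r_b·(cos φ + φ·sin φ) = 144.541564
y = r_b·(sin φ − φ·cos φ) = 11.256578

x=144.541564 y=11.256578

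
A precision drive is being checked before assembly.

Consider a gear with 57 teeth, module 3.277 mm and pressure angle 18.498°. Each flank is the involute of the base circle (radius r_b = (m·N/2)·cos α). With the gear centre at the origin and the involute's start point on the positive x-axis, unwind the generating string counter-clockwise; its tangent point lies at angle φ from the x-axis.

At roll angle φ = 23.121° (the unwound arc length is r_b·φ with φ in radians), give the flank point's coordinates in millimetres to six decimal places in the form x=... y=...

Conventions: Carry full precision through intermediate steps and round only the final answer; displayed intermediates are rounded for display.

x=95.489734 y=1.908644

class = single-mesh tooth geometry [base-circle involute, m = 3.277, 57T]
pitch radius r_p = m·N/2 = 3.277·57/2 = 93.394500
base radius r_b = r_p·cos α = 93.394500·cos 18.498° = 88.569248
roll angle φ = 23.121° = 0.40353758 rad
x = r_b·(cos φ + φ·sin φ) = 95.489734
y = r_b·(sin φ − φ·cos φ) = 1.908644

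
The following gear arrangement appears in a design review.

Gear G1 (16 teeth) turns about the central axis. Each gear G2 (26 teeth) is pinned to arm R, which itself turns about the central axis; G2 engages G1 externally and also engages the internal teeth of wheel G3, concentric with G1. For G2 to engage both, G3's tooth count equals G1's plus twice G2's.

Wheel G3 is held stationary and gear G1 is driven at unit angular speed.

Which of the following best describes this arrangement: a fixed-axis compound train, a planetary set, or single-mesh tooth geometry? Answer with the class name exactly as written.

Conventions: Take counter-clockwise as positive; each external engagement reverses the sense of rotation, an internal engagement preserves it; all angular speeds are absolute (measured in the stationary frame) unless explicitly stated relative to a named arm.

class = planetary set [G3 = 16+2·26 = 68; Willis about the carrier]
classification: planetary set

planetary set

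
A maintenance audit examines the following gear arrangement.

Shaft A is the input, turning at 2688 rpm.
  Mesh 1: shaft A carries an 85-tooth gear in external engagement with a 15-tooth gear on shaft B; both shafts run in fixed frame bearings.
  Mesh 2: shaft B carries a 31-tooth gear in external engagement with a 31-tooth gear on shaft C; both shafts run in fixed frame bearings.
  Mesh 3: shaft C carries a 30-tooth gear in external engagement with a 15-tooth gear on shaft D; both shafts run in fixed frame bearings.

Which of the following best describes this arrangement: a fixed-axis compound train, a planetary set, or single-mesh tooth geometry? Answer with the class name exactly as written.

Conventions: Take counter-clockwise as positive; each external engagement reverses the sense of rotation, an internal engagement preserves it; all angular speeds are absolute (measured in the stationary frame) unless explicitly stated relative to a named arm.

class = fixed-axis compound train [3 meshes; 3 ratios multiply, 3 sense flips]
classification: fixed-axis compound train

fixed-axis compound train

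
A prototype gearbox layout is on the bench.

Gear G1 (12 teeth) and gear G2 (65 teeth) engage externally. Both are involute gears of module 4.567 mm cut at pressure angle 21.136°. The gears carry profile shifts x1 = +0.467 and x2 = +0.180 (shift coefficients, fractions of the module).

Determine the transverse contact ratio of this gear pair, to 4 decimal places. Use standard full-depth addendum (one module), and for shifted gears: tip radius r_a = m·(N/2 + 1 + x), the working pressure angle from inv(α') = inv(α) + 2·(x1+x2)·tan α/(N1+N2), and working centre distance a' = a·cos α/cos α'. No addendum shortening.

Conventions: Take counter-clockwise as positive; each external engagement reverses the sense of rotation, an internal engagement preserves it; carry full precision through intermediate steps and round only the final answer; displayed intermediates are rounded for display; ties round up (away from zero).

single-mesh involute tooth geometry (12T engaging 65T at module 4.567)
base radii: r_b1 = 25.558590, r_b2 = 138.442360
tip radii: r_a1 = 34.101789, r_a2 = 153.816560
inv(α') = inv(21.136°) + 2·(+0.467+0.180)·tan α/(12+65) = 0.02419386  ⇒  α' = 23.35777°
a' = a·cos α / cos α' = 175.8295·cos 21.136°/cos 23.35777° = 178.641110
action lengths: √(r_a1²−r_b1²) = 22.576326, √(r_a2²−r_b2²) = 67.031687
base pitch p_b = π·m·cos α = 13.382446
CR = (22.576326 + 67.031687 − 178.641110·sin 23.35777°)/13.382446 = 1.403475
contact ratio ≈ 1.4035

1.4035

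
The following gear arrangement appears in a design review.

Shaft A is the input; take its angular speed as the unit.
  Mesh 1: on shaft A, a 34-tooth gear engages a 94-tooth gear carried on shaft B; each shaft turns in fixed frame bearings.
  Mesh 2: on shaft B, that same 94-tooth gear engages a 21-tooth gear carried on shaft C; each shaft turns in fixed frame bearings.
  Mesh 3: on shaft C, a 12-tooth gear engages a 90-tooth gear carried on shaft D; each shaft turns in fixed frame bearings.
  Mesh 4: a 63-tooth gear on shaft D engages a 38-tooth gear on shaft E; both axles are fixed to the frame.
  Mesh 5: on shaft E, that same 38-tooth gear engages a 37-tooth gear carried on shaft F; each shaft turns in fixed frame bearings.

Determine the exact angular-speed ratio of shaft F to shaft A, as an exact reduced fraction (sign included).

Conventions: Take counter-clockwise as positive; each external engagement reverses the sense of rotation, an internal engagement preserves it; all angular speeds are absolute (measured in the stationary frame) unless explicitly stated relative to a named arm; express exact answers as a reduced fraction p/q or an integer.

-68/185

class = fixed-axis compound train [5 meshes; 5 ratios multiply, 5 sense flips]
mesh 1 [34T→94T]: running ratio 17/47, sense −
mesh 2 [94T→21T]: running ratio 34/21, sense +
mesh 3 [12T→90T]: running ratio 68/315, sense −
mesh 4 [63T→38T]: running ratio 34/95, sense +
mesh 5 [38T→37T]: running ratio 68/185, sense −
ω_out/ω_in = -68/185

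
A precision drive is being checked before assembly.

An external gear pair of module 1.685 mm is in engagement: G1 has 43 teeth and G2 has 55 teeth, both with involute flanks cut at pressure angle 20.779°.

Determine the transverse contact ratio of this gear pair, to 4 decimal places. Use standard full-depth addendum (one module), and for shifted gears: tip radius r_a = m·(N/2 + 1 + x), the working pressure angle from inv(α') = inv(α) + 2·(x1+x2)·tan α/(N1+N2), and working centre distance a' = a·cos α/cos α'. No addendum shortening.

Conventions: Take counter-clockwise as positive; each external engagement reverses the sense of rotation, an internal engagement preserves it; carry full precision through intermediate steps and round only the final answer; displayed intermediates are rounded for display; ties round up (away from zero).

1.7092

single-mesh involute tooth geometry (43T engaging 55T at module 1.685)
base radii: r_b1 = 33.871110, r_b2 = 43.323513
tip radii: r_a1 = 37.912500, r_a2 = 48.022500
no profile shift: α' = α, a' = a
action lengths: √(r_a1²−r_b1²) = 17.032485, √(r_a2²−r_b2²) = 20.717957
base pitch p_b = π·m·cos α = 4.949267
CR = (17.032485 + 20.717957 − 82.565000·sin 20.77900°)/4.949267 = 1.709208
contact ratio ≈ 1.7092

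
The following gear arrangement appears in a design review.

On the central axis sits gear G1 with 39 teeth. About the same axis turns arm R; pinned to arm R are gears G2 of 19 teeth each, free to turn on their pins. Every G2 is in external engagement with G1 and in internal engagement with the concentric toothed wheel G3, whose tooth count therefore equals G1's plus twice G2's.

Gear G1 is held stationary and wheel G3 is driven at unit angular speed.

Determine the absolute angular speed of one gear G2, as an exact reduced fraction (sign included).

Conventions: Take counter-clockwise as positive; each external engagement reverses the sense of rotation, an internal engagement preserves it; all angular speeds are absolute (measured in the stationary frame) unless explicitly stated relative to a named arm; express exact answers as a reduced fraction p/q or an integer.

77/38

recognized (axles ride arm R): planetary set, 39/19/77 teeth
ring teeth: 39 + 2·19 = 77
39(ω_sun−ω_arm) = −77(ω_ring−ω_arm),  ω_sun = 0, ω_ring = 1
39(0−ω_arm) = −77(1−ω_arm)  ⇒  116·ω_arm = 77  ⇒  ω_arm = 77/116
sun–planet mesh: 39·(0−77/116) = −19·(ω_p−ω_arm)  ⇒  ω_p−ω_arm = 3003/2204
ω_p = 77/116 + 3003/2204 = 77/38
exact speed ratio = 77/38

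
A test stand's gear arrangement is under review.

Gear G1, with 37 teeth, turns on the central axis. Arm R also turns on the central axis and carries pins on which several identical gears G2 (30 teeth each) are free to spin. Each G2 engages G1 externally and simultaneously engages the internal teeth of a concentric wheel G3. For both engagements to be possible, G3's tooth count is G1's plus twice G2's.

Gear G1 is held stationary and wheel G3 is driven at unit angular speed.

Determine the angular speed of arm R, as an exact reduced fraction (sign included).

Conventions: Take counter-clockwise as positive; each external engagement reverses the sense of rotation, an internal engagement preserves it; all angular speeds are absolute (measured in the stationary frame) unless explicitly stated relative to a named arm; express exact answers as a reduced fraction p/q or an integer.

class = planetary set [G3 = 37+2·30 = 97; Willis about the carrier]
ring teeth: 37 + 2·30 = 97
37(ω_sun−ω_arm) = −97(ω_ring−ω_arm),  ω_sun = 0, ω_ring = 1
37(0−ω_arm) = −97(1−ω_arm)  ⇒  134·ω_arm = 97  ⇒  ω_arm = 97/134
exact speed ratio = 97/134

97/134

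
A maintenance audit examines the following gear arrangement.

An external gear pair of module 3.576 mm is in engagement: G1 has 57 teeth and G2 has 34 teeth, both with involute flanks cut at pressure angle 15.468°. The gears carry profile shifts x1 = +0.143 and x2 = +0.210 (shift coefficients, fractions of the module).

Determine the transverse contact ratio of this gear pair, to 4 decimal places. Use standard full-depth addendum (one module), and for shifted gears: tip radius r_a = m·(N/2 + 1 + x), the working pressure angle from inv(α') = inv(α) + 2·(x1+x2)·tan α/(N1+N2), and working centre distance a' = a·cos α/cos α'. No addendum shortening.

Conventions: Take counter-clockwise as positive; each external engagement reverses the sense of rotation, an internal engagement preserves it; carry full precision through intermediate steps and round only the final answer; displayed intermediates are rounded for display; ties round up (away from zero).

single-mesh involute tooth geometry (57T engaging 34T at module 3.576)
base radii: r_b1 = 98.224557, r_b2 = 58.590087
tip radii: r_a1 = 106.003368, r_a2 = 65.118960
inv(α') = inv(15.468°) + 2·(+0.143+0.210)·tan α/(57+34) = 0.00890253  ⇒  α' = 16.92476°
a' = a·cos α / cos α' = 162.7080·cos 15.468°/cos 16.92476° = 163.914111
action lengths: √(r_a1²−r_b1²) = 39.857877, √(r_a2²−r_b2²) = 28.419723
base pitch p_b = π·m·cos α = 10.827423
CR = (39.857877 + 28.419723 − 163.914111·sin 16.92476°)/10.827423 = 1.898849
contact ratio ≈ 1.8988

1.8988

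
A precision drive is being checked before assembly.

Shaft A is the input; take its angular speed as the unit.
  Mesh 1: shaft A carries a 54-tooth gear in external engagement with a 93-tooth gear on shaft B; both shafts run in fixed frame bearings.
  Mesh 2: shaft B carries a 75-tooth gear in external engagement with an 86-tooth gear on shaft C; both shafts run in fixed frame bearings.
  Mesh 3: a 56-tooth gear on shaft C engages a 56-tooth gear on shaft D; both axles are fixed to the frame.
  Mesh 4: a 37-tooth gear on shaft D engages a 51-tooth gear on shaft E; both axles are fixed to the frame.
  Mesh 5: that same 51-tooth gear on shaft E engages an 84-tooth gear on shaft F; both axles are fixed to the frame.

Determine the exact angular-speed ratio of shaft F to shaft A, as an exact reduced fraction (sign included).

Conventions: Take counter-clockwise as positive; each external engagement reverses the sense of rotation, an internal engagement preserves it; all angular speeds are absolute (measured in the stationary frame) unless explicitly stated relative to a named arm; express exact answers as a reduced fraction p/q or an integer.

-8325/37324

class = fixed-axis compound train [5 meshes; 5 ratios multiply, 5 sense flips]
mesh 1 [54T→93T]: running ratio 18/31, sense −
mesh 2 [75T→86T]: running ratio 675/1333, sense +
mesh 3 [56T→56T]: running ratio 675/1333, sense −
mesh 4 [37T→51T]: running ratio 8325/22661, sense +
mesh 5 [51T→84T]: running ratio 8325/37324, sense −
ω_out/ω_in = -8325/37324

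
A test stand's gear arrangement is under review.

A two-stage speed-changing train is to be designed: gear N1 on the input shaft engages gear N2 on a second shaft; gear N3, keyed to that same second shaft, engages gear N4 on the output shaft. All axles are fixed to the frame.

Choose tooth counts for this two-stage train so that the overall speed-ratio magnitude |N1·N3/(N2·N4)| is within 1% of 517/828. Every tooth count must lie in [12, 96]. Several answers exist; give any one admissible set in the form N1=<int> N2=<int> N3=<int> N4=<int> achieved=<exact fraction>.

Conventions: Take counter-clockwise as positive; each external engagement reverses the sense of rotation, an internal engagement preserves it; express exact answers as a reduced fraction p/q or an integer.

class = fixed-axis compound train [2-stage, 517/828 wanted]
target = 517/828 in lowest terms: an exact hit needs N1·N3 = k·517 and N2·N4 = k·828 for one integer k, every count in [12, 96]; additionally prefer no 1:1 stage (N1 ≠ N2, N3 ≠ N4)
k = 1: no 1:1-free in-range split of k·517 and k·828 into factor pairs; take k = 2
k = 2: N1·N3 = 1034 = 22·47, N2·N4 = 1656 = 18·92
achieved = 22·47/(18·92) = 517/828; |achieved − target| = 0 ≤ 517/82800 ✓

N1=22 N2=18 N3=47 N4=92 achieved=517/828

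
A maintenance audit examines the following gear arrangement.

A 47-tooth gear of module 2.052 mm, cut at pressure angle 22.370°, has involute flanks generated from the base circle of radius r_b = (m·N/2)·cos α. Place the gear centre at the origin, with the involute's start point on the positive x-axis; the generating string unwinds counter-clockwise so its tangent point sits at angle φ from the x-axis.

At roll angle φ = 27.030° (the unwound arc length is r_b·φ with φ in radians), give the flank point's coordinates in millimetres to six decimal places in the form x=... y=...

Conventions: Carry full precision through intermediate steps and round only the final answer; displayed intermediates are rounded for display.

topology: single-mesh involute geometry — m = 2.052, N = 47
pitch radius r_p = m·N/2 = 2.052·47/2 = 48.222000
base radius r_b = r_p·cos α = 48.222000·cos 22.370° = 44.593074
roll angle φ = 27.030° = 0.47176250 rad
x = r_b·(cos φ + φ·sin φ) = 49.282680
y = r_b·(sin φ − φ·cos φ) = 1.526229

x=49.282680 y=1.526229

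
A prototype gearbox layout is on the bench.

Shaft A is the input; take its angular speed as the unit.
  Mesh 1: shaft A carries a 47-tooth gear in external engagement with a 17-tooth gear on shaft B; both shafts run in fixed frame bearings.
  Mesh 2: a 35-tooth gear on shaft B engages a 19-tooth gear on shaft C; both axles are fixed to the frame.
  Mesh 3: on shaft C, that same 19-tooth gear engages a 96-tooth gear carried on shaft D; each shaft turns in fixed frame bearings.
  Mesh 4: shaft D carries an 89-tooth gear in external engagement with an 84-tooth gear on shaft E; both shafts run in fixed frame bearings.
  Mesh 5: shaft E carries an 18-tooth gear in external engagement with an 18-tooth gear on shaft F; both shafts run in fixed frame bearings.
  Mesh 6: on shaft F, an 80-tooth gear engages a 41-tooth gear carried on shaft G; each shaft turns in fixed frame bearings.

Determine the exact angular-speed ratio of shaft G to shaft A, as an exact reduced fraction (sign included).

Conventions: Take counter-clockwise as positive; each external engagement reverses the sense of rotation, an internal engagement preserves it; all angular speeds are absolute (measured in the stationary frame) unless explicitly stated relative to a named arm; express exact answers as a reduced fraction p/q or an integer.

104575/50184

class = fixed-axis compound train [6 meshes; 6 ratios multiply, 6 sense flips]
mesh 1 [47T→17T]: running ratio 47/17, sense −
mesh 2 [35T→19T]: running ratio 1645/323, sense +
mesh 3 [19T→96T]: running ratio 1645/1632, sense −
mesh 4 [89T→84T]: running ratio 20915/19584, sense +
mesh 5 [18T→18T]: running ratio 20915/19584, sense −
mesh 6 [80T→41T]: running ratio 104575/50184, sense +
ω_out/ω_in = 104575/50184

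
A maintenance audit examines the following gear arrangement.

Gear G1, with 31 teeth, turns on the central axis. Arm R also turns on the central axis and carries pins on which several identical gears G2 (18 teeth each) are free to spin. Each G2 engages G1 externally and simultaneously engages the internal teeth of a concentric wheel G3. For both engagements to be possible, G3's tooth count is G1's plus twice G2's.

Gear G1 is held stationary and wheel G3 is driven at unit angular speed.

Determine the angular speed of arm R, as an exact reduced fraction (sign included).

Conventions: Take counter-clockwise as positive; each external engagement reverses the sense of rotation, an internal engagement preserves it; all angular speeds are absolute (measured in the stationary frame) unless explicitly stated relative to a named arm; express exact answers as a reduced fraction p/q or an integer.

67/98

topology: planetary set — G1 31T / G2 18T / G3 67T, arm = carrier (Willis)
ring teeth: 31 + 2·18 = 67
31(ω_sun−ω_arm) = −67(ω_ring−ω_arm),  ω_sun = 0, ω_ring = 1
31(0−ω_arm) = −67(1−ω_arm)  ⇒  98·ω_arm = 67  ⇒  ω_arm = 67/98
exact speed ratio = 67/98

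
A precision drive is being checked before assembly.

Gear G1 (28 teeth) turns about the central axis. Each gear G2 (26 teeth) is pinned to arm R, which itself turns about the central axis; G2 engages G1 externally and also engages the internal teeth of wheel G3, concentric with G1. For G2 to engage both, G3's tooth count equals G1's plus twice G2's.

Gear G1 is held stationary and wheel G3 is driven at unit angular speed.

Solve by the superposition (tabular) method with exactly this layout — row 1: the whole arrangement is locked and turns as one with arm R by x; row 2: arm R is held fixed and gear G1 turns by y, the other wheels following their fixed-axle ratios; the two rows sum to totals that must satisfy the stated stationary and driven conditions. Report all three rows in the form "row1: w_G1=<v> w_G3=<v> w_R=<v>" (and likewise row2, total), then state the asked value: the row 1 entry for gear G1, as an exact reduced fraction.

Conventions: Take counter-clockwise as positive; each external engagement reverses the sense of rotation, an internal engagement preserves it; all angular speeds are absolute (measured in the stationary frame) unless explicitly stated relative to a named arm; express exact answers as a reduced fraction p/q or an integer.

recognized (axles ride arm R): planetary set, 28/26/80 teeth
row 1: whole set turns with the arm by x
superposition row 2 [arm held]: sun y, ring −(28/80)·y, arm 0
boundary: total ω_sun = x + y = 0 and total ω_ring = x − (28/80)·y = 1  ⇒  y = -20/27, x = 20/27
row 2 ring = −(28/80)·(-20/27) = 7/27
totals (row 1 + row 2): sun 20/27 + (-20/27) = 0, ring 20/27 + 7/27 = 1, arm 20/27 + 0 = 20/27
asked cell (row1, sun) = 20/27

row1: w_G1=20/27 w_G3=20/27 w_R=20/27
row2: w_G1=-20/27 w_G3=7/27 w_R=0
total: w_G1=0 w_G3=1 w_R=20/27
asked value: 20/27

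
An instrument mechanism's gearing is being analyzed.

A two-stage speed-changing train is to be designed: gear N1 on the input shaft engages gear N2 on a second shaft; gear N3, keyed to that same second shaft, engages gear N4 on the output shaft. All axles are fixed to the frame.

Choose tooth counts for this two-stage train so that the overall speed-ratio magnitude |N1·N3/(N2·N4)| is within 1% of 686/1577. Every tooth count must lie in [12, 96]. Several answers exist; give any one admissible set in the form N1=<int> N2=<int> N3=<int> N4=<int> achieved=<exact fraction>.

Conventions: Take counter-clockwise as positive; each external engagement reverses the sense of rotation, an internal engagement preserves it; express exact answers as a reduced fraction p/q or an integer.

class = fixed-axis compound train [2-stage, 686/1577 wanted]
target = 686/1577 in lowest terms: an exact hit needs N1·N3 = k·686 and N2·N4 = k·1577 for one integer k, every count in [12, 96]; additionally prefer no 1:1 stage (N1 ≠ N2, N3 ≠ N4)
k = 1: N1·N3 = 686 = 14·49, N2·N4 = 1577 = 19·83
achieved = 14·49/(19·83) = 686/1577; |achieved − target| = 0 ≤ 343/78850 ✓

N1=14 N2=19 N3=49 N4=83 achieved=686/1577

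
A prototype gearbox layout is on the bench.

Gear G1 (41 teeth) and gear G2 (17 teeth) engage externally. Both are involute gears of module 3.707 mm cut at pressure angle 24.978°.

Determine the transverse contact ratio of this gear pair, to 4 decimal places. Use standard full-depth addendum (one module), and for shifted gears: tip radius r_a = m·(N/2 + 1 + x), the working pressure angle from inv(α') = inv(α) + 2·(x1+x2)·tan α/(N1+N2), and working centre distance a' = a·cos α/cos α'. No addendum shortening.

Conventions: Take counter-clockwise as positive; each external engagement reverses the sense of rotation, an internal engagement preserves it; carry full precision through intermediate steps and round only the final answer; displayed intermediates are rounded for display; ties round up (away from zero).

1.4485

topology: single-mesh involute geometry — m = 3.707, 41T/17T pair
base radii: r_b1 = 68.885827, r_b2 = 28.562416
tip radii: r_a1 = 79.700500, r_a2 = 35.216500
no profile shift: α' = α, a' = a
action lengths: √(r_a1²−r_b1²) = 40.086313, √(r_a2²−r_b2²) = 20.600734
base pitch p_b = π·m·cos α = 10.556644
CR = (40.086313 + 20.600734 − 107.503000·sin 24.97800°)/10.556644 = 1.448541
contact ratio ≈ 1.4485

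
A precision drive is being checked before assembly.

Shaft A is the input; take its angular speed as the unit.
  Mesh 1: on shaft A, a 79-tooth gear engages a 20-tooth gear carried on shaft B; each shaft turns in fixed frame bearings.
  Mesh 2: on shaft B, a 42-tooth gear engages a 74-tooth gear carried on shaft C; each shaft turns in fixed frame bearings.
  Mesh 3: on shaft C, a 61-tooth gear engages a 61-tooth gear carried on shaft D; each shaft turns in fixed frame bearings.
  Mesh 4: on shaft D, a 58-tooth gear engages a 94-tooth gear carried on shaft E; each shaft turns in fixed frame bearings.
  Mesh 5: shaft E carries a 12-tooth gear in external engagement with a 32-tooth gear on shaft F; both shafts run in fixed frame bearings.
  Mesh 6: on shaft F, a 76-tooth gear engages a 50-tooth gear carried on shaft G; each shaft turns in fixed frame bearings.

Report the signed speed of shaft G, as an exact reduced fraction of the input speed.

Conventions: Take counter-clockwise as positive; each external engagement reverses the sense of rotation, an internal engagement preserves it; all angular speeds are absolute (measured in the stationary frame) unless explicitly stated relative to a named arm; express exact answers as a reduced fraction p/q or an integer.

2742327/3478000

6-mesh fixed-axis compound train (all bearings frame-fixed)
mesh 1 [79T→20T]: |ω|/ω_in = 1×79/20 = 79/20, sense flips to −
mesh 2 [42T→74T]: |ω|/ω_in = (79/20)×42/74 = 1659/740, sense flips to +
mesh 3 [61T→61T]: |ω|/ω_in = (1659/740)×61/61 = 1659/740, sense flips to −
mesh 4 [58T→94T]: |ω|/ω_in = (1659/740)×58/94 = 48111/34780, sense flips to +
mesh 5 [12T→32T]: |ω|/ω_in = (48111/34780)×12/32 = 144333/278240, sense flips to −
mesh 6 [76T→50T]: |ω|/ω_in = (144333/278240)×76/50 = 2742327/3478000, sense flips to +
signed output speed (× input speed) = 2742327/3478000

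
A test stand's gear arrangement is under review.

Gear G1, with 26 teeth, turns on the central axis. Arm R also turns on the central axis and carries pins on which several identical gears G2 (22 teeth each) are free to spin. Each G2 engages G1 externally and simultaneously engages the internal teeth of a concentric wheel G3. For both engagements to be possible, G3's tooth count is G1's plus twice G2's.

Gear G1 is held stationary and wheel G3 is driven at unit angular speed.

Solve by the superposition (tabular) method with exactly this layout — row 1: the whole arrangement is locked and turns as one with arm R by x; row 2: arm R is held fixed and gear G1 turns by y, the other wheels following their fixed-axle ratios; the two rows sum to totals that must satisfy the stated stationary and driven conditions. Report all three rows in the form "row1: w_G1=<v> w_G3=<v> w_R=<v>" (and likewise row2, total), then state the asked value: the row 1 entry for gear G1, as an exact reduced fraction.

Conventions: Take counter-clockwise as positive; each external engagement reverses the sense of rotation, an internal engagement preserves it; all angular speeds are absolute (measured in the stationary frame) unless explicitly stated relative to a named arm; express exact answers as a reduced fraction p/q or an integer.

row1: w_G1=35/48 w_G3=35/48 w_R=35/48
row2: w_G1=-35/48 w_G3=13/48 w_R=0
total: w_G1=0 w_G3=1 w_R=35/48
asked value: 35/48

class = planetary set [G3 = 26+2·22 = 70; Willis about the carrier]
row 1 — lock + rotate with arm: ω_sun = ω_ring = ω_arm = x
superposition row 2 [arm held]: sun y, ring −(26/70)·y, arm 0
boundary: total ω_sun = x + y = 0 and total ω_ring = x − (26/70)·y = 1  ⇒  y = -35/48, x = 35/48
row 2 ring = −(26/70)·(-35/48) = 13/48
totals (row 1 + row 2): sun 35/48 + (-35/48) = 0, ring 35/48 + 13/48 = 1, arm 35/48 + 0 = 35/48
asked cell (row1, sun) = 35/48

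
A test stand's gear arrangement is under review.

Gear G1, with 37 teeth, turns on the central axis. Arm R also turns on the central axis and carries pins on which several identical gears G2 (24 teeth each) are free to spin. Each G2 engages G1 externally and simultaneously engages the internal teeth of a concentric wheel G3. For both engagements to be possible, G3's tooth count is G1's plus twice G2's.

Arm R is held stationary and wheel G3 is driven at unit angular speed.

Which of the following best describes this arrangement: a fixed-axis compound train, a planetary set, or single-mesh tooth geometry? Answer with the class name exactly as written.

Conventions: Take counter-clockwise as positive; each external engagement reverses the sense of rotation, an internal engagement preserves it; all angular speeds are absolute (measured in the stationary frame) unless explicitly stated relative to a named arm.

planetary set

class = planetary set [G3 = 37+2·24 = 85; Willis about the carrier]
classification: planetary set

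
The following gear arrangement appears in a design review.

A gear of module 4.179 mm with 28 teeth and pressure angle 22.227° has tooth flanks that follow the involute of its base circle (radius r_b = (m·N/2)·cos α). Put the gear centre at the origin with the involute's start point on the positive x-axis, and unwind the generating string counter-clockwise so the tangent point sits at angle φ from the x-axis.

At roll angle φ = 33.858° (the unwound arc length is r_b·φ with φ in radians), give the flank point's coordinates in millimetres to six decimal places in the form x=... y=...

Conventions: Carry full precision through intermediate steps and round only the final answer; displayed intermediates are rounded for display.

recognized (one wheel, involute flank): single-mesh tooth geometry, m = 4.179, N = 28
pitch radius r_p = m·N/2 = 4.179·28/2 = 58.506000
base radius r_b = r_p·cos α = 58.506000·cos 22.227° = 54.158561
roll angle φ = 33.858° = 0.59093358 rad
x = r_b·(cos φ + φ·sin φ) = 62.805062
y = r_b·(sin φ − φ·cos φ) = 3.596829

x=62.805062 y=3.596829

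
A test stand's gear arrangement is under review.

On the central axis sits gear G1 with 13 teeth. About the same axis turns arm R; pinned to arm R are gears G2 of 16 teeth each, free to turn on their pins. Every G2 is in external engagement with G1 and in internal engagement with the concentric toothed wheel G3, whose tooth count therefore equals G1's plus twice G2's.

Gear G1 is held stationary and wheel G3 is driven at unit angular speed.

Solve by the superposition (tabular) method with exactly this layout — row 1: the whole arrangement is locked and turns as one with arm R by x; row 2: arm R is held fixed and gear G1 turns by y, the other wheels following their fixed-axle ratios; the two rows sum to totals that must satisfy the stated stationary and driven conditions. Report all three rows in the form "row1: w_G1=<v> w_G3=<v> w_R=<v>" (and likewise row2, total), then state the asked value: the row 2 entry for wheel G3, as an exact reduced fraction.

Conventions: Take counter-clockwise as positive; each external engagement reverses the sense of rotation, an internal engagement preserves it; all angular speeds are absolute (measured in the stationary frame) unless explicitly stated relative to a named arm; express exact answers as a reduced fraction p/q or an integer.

recognized (axles ride arm R): planetary set, 13/16/45 teeth
row 1 (train locked, turned with arm): all members turn x
row 2 — arm fixed, fixed-axis ratios: sun y, ring −(13/45)·y, arm 0
boundary: total ω_sun = x + y = 0 and total ω_ring = x − (13/45)·y = 1  ⇒  y = -45/58, x = 45/58
row 2 ring = −(13/45)·(-45/58) = 13/58
totals (row 1 + row 2): sun 45/58 + (-45/58) = 0, ring 45/58 + 13/58 = 1, arm 45/58 + 0 = 45/58
asked cell (row2, ring) = 13/58

row1: w_G1=45/58 w_G3=45/58 w_R=45/58
row2: w_G1=-45/58 w_G3=13/58 w_R=0
total: w_G1=0 w_G3=1 w_R=45/58
asked value: 13/58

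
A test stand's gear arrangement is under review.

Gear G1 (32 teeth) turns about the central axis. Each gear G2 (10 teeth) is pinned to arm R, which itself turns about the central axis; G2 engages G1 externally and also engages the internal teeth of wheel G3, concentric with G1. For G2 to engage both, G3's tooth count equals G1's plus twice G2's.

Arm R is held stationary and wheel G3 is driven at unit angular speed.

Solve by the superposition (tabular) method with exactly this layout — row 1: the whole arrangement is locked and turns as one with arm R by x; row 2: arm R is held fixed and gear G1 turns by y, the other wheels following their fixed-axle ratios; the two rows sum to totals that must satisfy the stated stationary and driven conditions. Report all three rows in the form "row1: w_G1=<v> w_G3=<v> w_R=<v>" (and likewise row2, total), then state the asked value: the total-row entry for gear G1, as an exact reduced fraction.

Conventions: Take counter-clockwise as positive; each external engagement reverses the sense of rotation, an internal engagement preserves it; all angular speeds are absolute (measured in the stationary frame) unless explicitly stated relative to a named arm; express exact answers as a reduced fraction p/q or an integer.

row1: w_G1=0 w_G3=0 w_R=0
row2: w_G1=-13/8 w_G3=1 w_R=0
total: w_G1=-13/8 w_G3=1 w_R=0
asked value: -13/8

recognized (axles ride arm R): planetary set, 32/10/52 teeth
row 1 (train locked, turned with arm): all members turn x
superposition row 2 [arm held]: sun y, ring −(32/52)·y, arm 0
boundary: total ω_arm = x = 0 and total ω_ring = x − (32/52)·y = 1  ⇒  y = -13/8, x = 0
row 2 ring = −(32/52)·(-13/8) = 1
totals (row 1 + row 2): sun 0 + (-13/8) = -13/8, ring 0 + 1 = 1, arm 0 + 0 = 0
asked cell (total, sun) = -13/8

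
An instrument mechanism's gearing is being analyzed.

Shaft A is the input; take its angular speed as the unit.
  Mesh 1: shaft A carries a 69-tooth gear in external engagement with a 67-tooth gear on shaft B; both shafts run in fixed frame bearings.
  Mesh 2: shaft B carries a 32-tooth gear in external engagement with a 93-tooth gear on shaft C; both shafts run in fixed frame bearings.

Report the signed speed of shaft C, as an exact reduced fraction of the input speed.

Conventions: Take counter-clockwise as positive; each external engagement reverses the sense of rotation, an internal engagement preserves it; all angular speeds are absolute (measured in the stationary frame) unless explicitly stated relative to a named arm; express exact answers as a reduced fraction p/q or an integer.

2-mesh fixed-axis compound train (all bearings frame-fixed)
mesh 1 [69T→67T]: |ω|/ω_in = 1×69/67 = 69/67, sense flips to −
mesh 2 [32T→93T]: |ω|/ω_in = (69/67)×32/93 = 736/2077, sense flips to +
signed output speed (× input speed) = 736/2077

736/2077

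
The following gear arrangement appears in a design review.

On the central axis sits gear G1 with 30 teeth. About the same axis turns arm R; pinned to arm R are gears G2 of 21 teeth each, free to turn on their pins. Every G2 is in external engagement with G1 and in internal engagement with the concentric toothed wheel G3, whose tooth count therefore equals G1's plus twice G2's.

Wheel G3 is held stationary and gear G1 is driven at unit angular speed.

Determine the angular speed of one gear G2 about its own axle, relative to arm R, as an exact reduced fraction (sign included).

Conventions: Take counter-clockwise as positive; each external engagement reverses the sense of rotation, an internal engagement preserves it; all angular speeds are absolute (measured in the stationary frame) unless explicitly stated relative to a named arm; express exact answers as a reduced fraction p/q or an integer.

-120/119

planetary set (30T centre, 21T on arm, 72T internal) — Willis relation
ring teeth: 30 + 2·21 = 72
30(ω_sun−ω_arm) = −72(ω_ring−ω_arm),  ω_ring = 0, ω_sun = 1
30(1−ω_arm) = −72(0−ω_arm)  ⇒  102·ω_arm = 30  ⇒  ω_arm = 5/17
sun–planet mesh: 30·(1−5/17) = −21·(ω_p−ω_arm)  ⇒  ω_p−ω_arm = -120/119
exact speed ratio = -120/119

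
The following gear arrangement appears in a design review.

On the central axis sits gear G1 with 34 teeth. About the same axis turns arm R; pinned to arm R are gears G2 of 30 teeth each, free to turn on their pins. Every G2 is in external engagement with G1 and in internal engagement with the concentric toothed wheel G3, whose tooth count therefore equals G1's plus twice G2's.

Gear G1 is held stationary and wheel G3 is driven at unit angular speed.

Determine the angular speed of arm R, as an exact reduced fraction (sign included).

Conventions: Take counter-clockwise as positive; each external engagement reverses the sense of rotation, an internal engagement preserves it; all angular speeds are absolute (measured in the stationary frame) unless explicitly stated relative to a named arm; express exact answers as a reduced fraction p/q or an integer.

planetary set (34T centre, 30T on arm, 94T internal) — Willis relation
ring teeth: 34 + 2·30 = 94
34(ω_sun−ω_arm) = −94(ω_ring−ω_arm),  ω_sun = 0, ω_ring = 1
34(0−ω_arm) = −94(1−ω_arm)  ⇒  128·ω_arm = 94  ⇒  ω_arm = 47/64
exact speed ratio = 47/64

47/64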